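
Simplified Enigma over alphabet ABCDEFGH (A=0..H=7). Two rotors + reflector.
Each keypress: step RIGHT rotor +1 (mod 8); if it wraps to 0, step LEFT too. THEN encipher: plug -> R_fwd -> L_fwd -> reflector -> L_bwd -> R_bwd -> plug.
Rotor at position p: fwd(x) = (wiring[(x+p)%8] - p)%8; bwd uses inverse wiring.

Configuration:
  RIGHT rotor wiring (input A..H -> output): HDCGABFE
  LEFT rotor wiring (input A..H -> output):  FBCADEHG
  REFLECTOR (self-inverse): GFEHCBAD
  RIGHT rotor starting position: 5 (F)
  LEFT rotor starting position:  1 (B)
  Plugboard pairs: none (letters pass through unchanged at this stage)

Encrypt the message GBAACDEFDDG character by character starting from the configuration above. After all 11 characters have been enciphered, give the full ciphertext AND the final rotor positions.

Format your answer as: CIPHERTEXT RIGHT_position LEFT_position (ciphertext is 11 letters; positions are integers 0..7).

Answer: EADFDFBHHAB 0 3

Derivation:
Char 1 ('G'): step: R->6, L=1; G->plug->G->R->C->L->H->refl->D->L'->E->R'->E->plug->E
Char 2 ('B'): step: R->7, L=1; B->plug->B->R->A->L->A->refl->G->L'->F->R'->A->plug->A
Char 3 ('A'): step: R->0, L->2 (L advanced); A->plug->A->R->H->L->H->refl->D->L'->G->R'->D->plug->D
Char 4 ('A'): step: R->1, L=2; A->plug->A->R->C->L->B->refl->F->L'->E->R'->F->plug->F
Char 5 ('C'): step: R->2, L=2; C->plug->C->R->G->L->D->refl->H->L'->H->R'->D->plug->D
Char 6 ('D'): step: R->3, L=2; D->plug->D->R->C->L->B->refl->F->L'->E->R'->F->plug->F
Char 7 ('E'): step: R->4, L=2; E->plug->E->R->D->L->C->refl->E->L'->F->R'->B->plug->B
Char 8 ('F'): step: R->5, L=2; F->plug->F->R->F->L->E->refl->C->L'->D->R'->H->plug->H
Char 9 ('D'): step: R->6, L=2; D->plug->D->R->F->L->E->refl->C->L'->D->R'->H->plug->H
Char 10 ('D'): step: R->7, L=2; D->plug->D->R->D->L->C->refl->E->L'->F->R'->A->plug->A
Char 11 ('G'): step: R->0, L->3 (L advanced); G->plug->G->R->F->L->C->refl->E->L'->D->R'->B->plug->B
Final: ciphertext=EADFDFBHHAB, RIGHT=0, LEFT=3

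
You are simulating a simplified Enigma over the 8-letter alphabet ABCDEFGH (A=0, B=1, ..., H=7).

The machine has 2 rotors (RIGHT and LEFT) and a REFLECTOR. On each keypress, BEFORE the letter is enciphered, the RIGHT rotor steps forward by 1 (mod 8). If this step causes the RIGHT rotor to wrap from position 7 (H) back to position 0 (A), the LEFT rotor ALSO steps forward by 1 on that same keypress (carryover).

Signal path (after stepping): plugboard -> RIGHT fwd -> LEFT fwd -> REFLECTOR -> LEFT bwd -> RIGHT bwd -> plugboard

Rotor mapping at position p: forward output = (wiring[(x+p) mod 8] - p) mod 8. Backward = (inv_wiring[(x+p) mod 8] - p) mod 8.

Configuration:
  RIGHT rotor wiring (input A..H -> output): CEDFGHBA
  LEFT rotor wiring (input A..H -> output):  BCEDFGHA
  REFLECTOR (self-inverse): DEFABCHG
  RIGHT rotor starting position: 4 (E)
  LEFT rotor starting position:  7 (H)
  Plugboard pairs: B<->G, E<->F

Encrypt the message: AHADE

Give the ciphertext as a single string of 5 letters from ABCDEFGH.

Char 1 ('A'): step: R->5, L=7; A->plug->A->R->C->L->D->refl->A->L'->H->R'->E->plug->F
Char 2 ('H'): step: R->6, L=7; H->plug->H->R->B->L->C->refl->F->L'->D->R'->A->plug->A
Char 3 ('A'): step: R->7, L=7; A->plug->A->R->B->L->C->refl->F->L'->D->R'->B->plug->G
Char 4 ('D'): step: R->0, L->0 (L advanced); D->plug->D->R->F->L->G->refl->H->L'->G->R'->E->plug->F
Char 5 ('E'): step: R->1, L=0; E->plug->F->R->A->L->B->refl->E->L'->C->R'->B->plug->G

Answer: FAGFG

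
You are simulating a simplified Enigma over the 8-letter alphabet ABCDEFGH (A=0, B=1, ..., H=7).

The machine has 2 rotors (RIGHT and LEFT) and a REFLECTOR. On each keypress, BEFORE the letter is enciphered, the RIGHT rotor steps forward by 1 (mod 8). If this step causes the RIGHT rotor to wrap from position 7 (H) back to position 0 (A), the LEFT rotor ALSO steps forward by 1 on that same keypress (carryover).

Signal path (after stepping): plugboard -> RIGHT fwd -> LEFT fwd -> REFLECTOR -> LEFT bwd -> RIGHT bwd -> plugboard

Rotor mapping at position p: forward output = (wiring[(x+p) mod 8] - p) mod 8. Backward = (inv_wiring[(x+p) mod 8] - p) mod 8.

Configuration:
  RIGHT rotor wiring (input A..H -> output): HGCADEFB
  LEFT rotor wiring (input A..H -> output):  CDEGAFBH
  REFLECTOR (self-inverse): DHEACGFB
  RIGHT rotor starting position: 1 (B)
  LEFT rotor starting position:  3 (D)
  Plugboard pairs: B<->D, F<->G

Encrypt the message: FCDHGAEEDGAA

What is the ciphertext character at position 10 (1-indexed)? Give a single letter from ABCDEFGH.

Char 1 ('F'): step: R->2, L=3; F->plug->G->R->F->L->H->refl->B->L'->H->R'->F->plug->G
Char 2 ('C'): step: R->3, L=3; C->plug->C->R->B->L->F->refl->G->L'->D->R'->G->plug->F
Char 3 ('D'): step: R->4, L=3; D->plug->B->R->A->L->D->refl->A->L'->G->R'->G->plug->F
Char 4 ('H'): step: R->5, L=3; H->plug->H->R->G->L->A->refl->D->L'->A->R'->B->plug->D
Char 5 ('G'): step: R->6, L=3; G->plug->F->R->C->L->C->refl->E->L'->E->R'->E->plug->E
Char 6 ('A'): step: R->7, L=3; A->plug->A->R->C->L->C->refl->E->L'->E->R'->F->plug->G
Char 7 ('E'): step: R->0, L->4 (L advanced); E->plug->E->R->D->L->D->refl->A->L'->G->R'->B->plug->D
Char 8 ('E'): step: R->1, L=4; E->plug->E->R->D->L->D->refl->A->L'->G->R'->H->plug->H
Char 9 ('D'): step: R->2, L=4; D->plug->B->R->G->L->A->refl->D->L'->D->R'->E->plug->E
Char 10 ('G'): step: R->3, L=4; G->plug->F->R->E->L->G->refl->F->L'->C->R'->D->plug->B

B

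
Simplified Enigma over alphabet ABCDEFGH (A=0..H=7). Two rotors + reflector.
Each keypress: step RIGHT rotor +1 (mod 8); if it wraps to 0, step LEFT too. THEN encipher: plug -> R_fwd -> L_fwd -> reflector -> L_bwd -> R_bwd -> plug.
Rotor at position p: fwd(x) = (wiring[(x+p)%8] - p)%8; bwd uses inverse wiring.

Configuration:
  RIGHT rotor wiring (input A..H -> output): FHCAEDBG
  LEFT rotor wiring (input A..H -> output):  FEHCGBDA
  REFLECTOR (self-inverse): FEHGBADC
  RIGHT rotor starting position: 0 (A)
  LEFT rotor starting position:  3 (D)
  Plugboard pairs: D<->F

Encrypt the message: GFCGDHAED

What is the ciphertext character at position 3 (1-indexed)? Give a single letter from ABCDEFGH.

Char 1 ('G'): step: R->1, L=3; G->plug->G->R->F->L->C->refl->H->L'->A->R'->F->plug->D
Char 2 ('F'): step: R->2, L=3; F->plug->D->R->B->L->D->refl->G->L'->C->R'->C->plug->C
Char 3 ('C'): step: R->3, L=3; C->plug->C->R->A->L->H->refl->C->L'->F->R'->A->plug->A

A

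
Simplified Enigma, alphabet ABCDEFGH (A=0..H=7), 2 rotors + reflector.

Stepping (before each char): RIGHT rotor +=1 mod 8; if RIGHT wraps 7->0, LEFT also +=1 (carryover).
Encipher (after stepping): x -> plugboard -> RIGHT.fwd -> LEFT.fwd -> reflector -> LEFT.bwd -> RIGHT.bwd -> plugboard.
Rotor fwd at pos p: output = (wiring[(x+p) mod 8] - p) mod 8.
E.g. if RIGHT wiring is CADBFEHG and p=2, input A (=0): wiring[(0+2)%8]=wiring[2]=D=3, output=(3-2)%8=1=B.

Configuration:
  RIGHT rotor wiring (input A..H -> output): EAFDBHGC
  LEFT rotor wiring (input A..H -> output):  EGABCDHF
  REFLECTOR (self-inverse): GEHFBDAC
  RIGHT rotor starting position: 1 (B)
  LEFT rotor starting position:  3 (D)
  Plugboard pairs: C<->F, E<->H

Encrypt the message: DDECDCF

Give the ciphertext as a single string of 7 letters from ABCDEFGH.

Char 1 ('D'): step: R->2, L=3; D->plug->D->R->F->L->B->refl->E->L'->D->R'->A->plug->A
Char 2 ('D'): step: R->3, L=3; D->plug->D->R->D->L->E->refl->B->L'->F->R'->G->plug->G
Char 3 ('E'): step: R->4, L=3; E->plug->H->R->H->L->F->refl->D->L'->G->R'->D->plug->D
Char 4 ('C'): step: R->5, L=3; C->plug->F->R->A->L->G->refl->A->L'->C->R'->A->plug->A
Char 5 ('D'): step: R->6, L=3; D->plug->D->R->C->L->A->refl->G->L'->A->R'->A->plug->A
Char 6 ('C'): step: R->7, L=3; C->plug->F->R->C->L->A->refl->G->L'->A->R'->G->plug->G
Char 7 ('F'): step: R->0, L->4 (L advanced); F->plug->C->R->F->L->C->refl->H->L'->B->R'->E->plug->H

Answer: AGDAAGH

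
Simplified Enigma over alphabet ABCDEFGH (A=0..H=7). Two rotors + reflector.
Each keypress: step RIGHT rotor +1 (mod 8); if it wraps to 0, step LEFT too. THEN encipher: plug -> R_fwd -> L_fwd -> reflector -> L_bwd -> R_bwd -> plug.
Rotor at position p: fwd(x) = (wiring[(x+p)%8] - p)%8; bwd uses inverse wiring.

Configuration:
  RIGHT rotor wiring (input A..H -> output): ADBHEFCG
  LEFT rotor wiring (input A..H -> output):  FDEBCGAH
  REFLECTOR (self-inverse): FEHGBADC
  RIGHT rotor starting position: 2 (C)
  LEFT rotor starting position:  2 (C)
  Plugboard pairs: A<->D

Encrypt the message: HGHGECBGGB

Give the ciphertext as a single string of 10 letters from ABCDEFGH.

Answer: DAADBFDACG

Derivation:
Char 1 ('H'): step: R->3, L=2; H->plug->H->R->G->L->D->refl->G->L'->E->R'->A->plug->D
Char 2 ('G'): step: R->4, L=2; G->plug->G->R->F->L->F->refl->A->L'->C->R'->D->plug->A
Char 3 ('H'): step: R->5, L=2; H->plug->H->R->H->L->B->refl->E->L'->D->R'->D->plug->A
Char 4 ('G'): step: R->6, L=2; G->plug->G->R->G->L->D->refl->G->L'->E->R'->A->plug->D
Char 5 ('E'): step: R->7, L=2; E->plug->E->R->A->L->C->refl->H->L'->B->R'->B->plug->B
Char 6 ('C'): step: R->0, L->3 (L advanced); C->plug->C->R->B->L->H->refl->C->L'->F->R'->F->plug->F
Char 7 ('B'): step: R->1, L=3; B->plug->B->R->A->L->G->refl->D->L'->C->R'->A->plug->D
Char 8 ('G'): step: R->2, L=3; G->plug->G->R->G->L->A->refl->F->L'->D->R'->D->plug->A
Char 9 ('G'): step: R->3, L=3; G->plug->G->R->A->L->G->refl->D->L'->C->R'->C->plug->C
Char 10 ('B'): step: R->4, L=3; B->plug->B->R->B->L->H->refl->C->L'->F->R'->G->plug->G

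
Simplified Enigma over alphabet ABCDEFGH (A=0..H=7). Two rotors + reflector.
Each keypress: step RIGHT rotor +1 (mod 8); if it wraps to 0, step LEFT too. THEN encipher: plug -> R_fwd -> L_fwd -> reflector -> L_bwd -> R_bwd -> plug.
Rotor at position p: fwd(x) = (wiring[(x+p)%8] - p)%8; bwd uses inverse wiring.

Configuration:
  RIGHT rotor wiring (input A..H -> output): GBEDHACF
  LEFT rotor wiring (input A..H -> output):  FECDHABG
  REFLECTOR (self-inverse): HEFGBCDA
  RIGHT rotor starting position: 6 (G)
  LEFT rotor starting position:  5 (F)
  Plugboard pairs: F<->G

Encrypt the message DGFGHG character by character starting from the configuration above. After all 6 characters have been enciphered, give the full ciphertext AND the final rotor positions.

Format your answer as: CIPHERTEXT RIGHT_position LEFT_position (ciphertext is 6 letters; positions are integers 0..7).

Answer: BDDEEH 4 6

Derivation:
Char 1 ('D'): step: R->7, L=5; D->plug->D->R->F->L->F->refl->C->L'->H->R'->B->plug->B
Char 2 ('G'): step: R->0, L->6 (L advanced); G->plug->F->R->A->L->D->refl->G->L'->D->R'->D->plug->D
Char 3 ('F'): step: R->1, L=6; F->plug->G->R->E->L->E->refl->B->L'->G->R'->D->plug->D
Char 4 ('G'): step: R->2, L=6; G->plug->F->R->D->L->G->refl->D->L'->A->R'->E->plug->E
Char 5 ('H'): step: R->3, L=6; H->plug->H->R->B->L->A->refl->H->L'->C->R'->E->plug->E
Char 6 ('G'): step: R->4, L=6; G->plug->F->R->F->L->F->refl->C->L'->H->R'->H->plug->H
Final: ciphertext=BDDEEH, RIGHT=4, LEFT=6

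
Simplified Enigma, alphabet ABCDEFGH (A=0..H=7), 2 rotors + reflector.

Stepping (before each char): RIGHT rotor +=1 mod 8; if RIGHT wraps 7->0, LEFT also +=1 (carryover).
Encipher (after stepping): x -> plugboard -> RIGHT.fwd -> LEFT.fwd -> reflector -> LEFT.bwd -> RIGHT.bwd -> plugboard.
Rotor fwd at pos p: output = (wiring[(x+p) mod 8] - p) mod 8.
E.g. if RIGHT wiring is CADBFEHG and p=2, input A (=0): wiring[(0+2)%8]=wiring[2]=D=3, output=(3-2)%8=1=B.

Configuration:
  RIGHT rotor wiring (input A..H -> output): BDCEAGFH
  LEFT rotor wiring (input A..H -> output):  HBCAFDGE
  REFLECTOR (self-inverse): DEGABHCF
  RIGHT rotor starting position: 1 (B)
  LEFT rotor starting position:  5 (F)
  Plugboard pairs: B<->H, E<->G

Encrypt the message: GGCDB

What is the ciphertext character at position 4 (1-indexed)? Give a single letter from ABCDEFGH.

Char 1 ('G'): step: R->2, L=5; G->plug->E->R->D->L->C->refl->G->L'->A->R'->A->plug->A
Char 2 ('G'): step: R->3, L=5; G->plug->E->R->E->L->E->refl->B->L'->B->R'->A->plug->A
Char 3 ('C'): step: R->4, L=5; C->plug->C->R->B->L->B->refl->E->L'->E->R'->A->plug->A
Char 4 ('D'): step: R->5, L=5; D->plug->D->R->E->L->E->refl->B->L'->B->R'->A->plug->A

A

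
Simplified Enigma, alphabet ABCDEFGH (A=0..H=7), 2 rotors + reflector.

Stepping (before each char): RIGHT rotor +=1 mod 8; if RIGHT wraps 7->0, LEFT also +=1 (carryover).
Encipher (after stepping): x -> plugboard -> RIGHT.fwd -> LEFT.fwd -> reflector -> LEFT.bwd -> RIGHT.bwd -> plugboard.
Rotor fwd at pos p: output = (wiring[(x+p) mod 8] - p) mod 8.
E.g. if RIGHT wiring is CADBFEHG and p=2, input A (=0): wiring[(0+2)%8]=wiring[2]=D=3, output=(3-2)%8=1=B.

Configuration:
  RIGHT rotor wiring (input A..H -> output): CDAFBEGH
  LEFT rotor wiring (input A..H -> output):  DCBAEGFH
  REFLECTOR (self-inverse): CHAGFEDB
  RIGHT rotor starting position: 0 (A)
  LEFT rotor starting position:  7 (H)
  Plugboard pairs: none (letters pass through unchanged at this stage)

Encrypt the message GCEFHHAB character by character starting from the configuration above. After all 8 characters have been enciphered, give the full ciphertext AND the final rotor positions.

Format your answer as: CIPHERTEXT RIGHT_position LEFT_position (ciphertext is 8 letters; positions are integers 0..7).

Answer: CDBCECBE 0 0

Derivation:
Char 1 ('G'): step: R->1, L=7; G->plug->G->R->G->L->H->refl->B->L'->E->R'->C->plug->C
Char 2 ('C'): step: R->2, L=7; C->plug->C->R->H->L->G->refl->D->L'->C->R'->D->plug->D
Char 3 ('E'): step: R->3, L=7; E->plug->E->R->E->L->B->refl->H->L'->G->R'->B->plug->B
Char 4 ('F'): step: R->4, L=7; F->plug->F->R->H->L->G->refl->D->L'->C->R'->C->plug->C
Char 5 ('H'): step: R->5, L=7; H->plug->H->R->E->L->B->refl->H->L'->G->R'->E->plug->E
Char 6 ('H'): step: R->6, L=7; H->plug->H->R->G->L->H->refl->B->L'->E->R'->C->plug->C
Char 7 ('A'): step: R->7, L=7; A->plug->A->R->A->L->A->refl->C->L'->D->R'->B->plug->B
Char 8 ('B'): step: R->0, L->0 (L advanced); B->plug->B->R->D->L->A->refl->C->L'->B->R'->E->plug->E
Final: ciphertext=CDBCECBE, RIGHT=0, LEFT=0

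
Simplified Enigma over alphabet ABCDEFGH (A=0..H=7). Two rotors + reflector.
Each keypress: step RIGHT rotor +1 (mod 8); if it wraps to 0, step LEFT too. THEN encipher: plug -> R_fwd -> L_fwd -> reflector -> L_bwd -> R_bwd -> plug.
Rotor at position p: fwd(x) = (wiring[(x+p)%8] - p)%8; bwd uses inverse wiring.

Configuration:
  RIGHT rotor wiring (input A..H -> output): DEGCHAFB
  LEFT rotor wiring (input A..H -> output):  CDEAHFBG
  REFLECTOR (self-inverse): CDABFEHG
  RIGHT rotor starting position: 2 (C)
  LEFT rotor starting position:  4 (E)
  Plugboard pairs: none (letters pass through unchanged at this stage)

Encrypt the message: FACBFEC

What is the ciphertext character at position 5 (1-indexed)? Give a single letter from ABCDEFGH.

Char 1 ('F'): step: R->3, L=4; F->plug->F->R->A->L->D->refl->B->L'->B->R'->G->plug->G
Char 2 ('A'): step: R->4, L=4; A->plug->A->R->D->L->C->refl->A->L'->G->R'->H->plug->H
Char 3 ('C'): step: R->5, L=4; C->plug->C->R->E->L->G->refl->H->L'->F->R'->G->plug->G
Char 4 ('B'): step: R->6, L=4; B->plug->B->R->D->L->C->refl->A->L'->G->R'->D->plug->D
Char 5 ('F'): step: R->7, L=4; F->plug->F->R->A->L->D->refl->B->L'->B->R'->G->plug->G

G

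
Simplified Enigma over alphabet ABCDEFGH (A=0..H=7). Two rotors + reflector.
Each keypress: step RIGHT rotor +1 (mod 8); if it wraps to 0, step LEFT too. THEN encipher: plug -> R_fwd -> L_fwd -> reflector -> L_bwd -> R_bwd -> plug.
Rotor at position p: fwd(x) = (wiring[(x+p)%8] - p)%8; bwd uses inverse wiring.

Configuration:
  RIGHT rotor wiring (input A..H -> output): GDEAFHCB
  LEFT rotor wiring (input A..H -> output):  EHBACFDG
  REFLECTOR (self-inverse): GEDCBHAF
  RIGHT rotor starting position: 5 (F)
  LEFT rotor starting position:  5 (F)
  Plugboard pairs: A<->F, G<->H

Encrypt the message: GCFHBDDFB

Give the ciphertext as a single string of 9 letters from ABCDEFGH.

Answer: CABCCHGDE

Derivation:
Char 1 ('G'): step: R->6, L=5; G->plug->H->R->B->L->G->refl->A->L'->A->R'->C->plug->C
Char 2 ('C'): step: R->7, L=5; C->plug->C->R->E->L->C->refl->D->L'->G->R'->F->plug->A
Char 3 ('F'): step: R->0, L->6 (L advanced); F->plug->A->R->G->L->E->refl->B->L'->D->R'->B->plug->B
Char 4 ('H'): step: R->1, L=6; H->plug->G->R->A->L->F->refl->H->L'->H->R'->C->plug->C
Char 5 ('B'): step: R->2, L=6; B->plug->B->R->G->L->E->refl->B->L'->D->R'->C->plug->C
Char 6 ('D'): step: R->3, L=6; D->plug->D->R->H->L->H->refl->F->L'->A->R'->G->plug->H
Char 7 ('D'): step: R->4, L=6; D->plug->D->R->F->L->C->refl->D->L'->E->R'->H->plug->G
Char 8 ('F'): step: R->5, L=6; F->plug->A->R->C->L->G->refl->A->L'->B->R'->D->plug->D
Char 9 ('B'): step: R->6, L=6; B->plug->B->R->D->L->B->refl->E->L'->G->R'->E->plug->E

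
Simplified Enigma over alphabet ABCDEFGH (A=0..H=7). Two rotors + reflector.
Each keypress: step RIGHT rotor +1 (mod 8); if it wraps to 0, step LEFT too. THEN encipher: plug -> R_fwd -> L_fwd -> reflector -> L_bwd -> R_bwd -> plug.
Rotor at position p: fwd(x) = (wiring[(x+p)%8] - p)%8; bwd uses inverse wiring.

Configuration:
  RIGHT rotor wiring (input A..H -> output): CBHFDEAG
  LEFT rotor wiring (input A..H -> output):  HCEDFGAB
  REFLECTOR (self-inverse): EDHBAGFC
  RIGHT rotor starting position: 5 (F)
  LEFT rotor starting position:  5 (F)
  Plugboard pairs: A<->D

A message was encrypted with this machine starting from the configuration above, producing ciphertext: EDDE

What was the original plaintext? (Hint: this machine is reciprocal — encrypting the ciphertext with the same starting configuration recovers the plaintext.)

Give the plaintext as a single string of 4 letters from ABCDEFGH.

Answer: BCBF

Derivation:
Char 1 ('E'): step: R->6, L=5; E->plug->E->R->B->L->D->refl->B->L'->A->R'->B->plug->B
Char 2 ('D'): step: R->7, L=5; D->plug->A->R->H->L->A->refl->E->L'->C->R'->C->plug->C
Char 3 ('D'): step: R->0, L->6 (L advanced); D->plug->A->R->C->L->B->refl->D->L'->B->R'->B->plug->B
Char 4 ('E'): step: R->1, L=6; E->plug->E->R->D->L->E->refl->A->L'->H->R'->F->plug->F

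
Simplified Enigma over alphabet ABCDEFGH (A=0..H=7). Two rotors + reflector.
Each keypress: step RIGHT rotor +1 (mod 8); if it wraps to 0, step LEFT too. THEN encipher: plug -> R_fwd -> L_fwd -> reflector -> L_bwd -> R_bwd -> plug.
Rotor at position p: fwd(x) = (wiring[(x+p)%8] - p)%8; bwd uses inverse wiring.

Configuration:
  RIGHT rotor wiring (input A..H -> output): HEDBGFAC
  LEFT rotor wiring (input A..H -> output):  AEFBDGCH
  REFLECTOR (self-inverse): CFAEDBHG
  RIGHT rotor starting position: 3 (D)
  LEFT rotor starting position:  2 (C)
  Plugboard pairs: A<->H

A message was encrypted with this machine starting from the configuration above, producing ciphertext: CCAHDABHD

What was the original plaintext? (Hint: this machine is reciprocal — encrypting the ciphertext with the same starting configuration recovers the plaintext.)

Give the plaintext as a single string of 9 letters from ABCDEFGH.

Char 1 ('C'): step: R->4, L=2; C->plug->C->R->E->L->A->refl->C->L'->H->R'->G->plug->G
Char 2 ('C'): step: R->5, L=2; C->plug->C->R->F->L->F->refl->B->L'->C->R'->D->plug->D
Char 3 ('A'): step: R->6, L=2; A->plug->H->R->H->L->C->refl->A->L'->E->R'->B->plug->B
Char 4 ('H'): step: R->7, L=2; H->plug->A->R->D->L->E->refl->D->L'->A->R'->B->plug->B
Char 5 ('D'): step: R->0, L->3 (L advanced); D->plug->D->R->B->L->A->refl->C->L'->H->R'->A->plug->H
Char 6 ('A'): step: R->1, L=3; A->plug->H->R->G->L->B->refl->F->L'->F->R'->D->plug->D
Char 7 ('B'): step: R->2, L=3; B->plug->B->R->H->L->C->refl->A->L'->B->R'->A->plug->H
Char 8 ('H'): step: R->3, L=3; H->plug->A->R->G->L->B->refl->F->L'->F->R'->D->plug->D
Char 9 ('D'): step: R->4, L=3; D->plug->D->R->G->L->B->refl->F->L'->F->R'->H->plug->A

Answer: GDBBHDHDA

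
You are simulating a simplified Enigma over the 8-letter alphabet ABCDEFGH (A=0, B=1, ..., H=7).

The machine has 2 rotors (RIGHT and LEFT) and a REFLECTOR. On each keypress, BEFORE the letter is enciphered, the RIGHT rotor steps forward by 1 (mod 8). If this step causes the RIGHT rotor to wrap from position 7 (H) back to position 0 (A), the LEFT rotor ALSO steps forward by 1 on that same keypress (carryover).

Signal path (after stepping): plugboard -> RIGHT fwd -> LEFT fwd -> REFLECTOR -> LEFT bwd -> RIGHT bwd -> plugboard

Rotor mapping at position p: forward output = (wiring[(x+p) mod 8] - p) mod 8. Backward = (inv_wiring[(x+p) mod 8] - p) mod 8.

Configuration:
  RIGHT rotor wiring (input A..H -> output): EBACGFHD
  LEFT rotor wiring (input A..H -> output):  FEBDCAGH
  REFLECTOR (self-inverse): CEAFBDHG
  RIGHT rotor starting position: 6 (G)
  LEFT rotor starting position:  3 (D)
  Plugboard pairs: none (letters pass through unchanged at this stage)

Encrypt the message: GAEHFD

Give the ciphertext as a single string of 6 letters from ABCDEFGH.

Answer: ABCBDE

Derivation:
Char 1 ('G'): step: R->7, L=3; G->plug->G->R->G->L->B->refl->E->L'->E->R'->A->plug->A
Char 2 ('A'): step: R->0, L->4 (L advanced); A->plug->A->R->E->L->B->refl->E->L'->B->R'->B->plug->B
Char 3 ('E'): step: R->1, L=4; E->plug->E->R->E->L->B->refl->E->L'->B->R'->C->plug->C
Char 4 ('H'): step: R->2, L=4; H->plug->H->R->H->L->H->refl->G->L'->A->R'->B->plug->B
Char 5 ('F'): step: R->3, L=4; F->plug->F->R->B->L->E->refl->B->L'->E->R'->D->plug->D
Char 6 ('D'): step: R->4, L=4; D->plug->D->R->H->L->H->refl->G->L'->A->R'->E->plug->E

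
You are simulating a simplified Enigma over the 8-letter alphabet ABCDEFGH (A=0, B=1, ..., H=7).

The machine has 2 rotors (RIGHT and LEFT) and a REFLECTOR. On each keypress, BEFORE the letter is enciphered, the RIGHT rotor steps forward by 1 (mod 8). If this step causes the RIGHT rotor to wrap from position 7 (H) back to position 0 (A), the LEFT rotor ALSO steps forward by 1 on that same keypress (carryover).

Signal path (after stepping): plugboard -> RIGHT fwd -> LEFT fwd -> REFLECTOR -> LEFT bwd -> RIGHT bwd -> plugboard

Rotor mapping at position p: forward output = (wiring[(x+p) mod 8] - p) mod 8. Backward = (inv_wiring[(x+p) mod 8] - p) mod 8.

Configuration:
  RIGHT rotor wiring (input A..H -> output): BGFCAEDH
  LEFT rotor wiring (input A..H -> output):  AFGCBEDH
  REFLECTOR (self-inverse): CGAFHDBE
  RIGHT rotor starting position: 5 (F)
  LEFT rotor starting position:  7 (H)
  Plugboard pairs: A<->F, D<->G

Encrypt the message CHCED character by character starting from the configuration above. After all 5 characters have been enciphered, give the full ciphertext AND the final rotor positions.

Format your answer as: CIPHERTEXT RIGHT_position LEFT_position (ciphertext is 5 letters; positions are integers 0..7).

Answer: EGHHA 2 0

Derivation:
Char 1 ('C'): step: R->6, L=7; C->plug->C->R->D->L->H->refl->E->L'->H->R'->E->plug->E
Char 2 ('H'): step: R->7, L=7; H->plug->H->R->E->L->D->refl->F->L'->G->R'->D->plug->G
Char 3 ('C'): step: R->0, L->0 (L advanced); C->plug->C->R->F->L->E->refl->H->L'->H->R'->H->plug->H
Char 4 ('E'): step: R->1, L=0; E->plug->E->R->D->L->C->refl->A->L'->A->R'->H->plug->H
Char 5 ('D'): step: R->2, L=0; D->plug->G->R->H->L->H->refl->E->L'->F->R'->F->plug->A
Final: ciphertext=EGHHA, RIGHT=2, LEFT=0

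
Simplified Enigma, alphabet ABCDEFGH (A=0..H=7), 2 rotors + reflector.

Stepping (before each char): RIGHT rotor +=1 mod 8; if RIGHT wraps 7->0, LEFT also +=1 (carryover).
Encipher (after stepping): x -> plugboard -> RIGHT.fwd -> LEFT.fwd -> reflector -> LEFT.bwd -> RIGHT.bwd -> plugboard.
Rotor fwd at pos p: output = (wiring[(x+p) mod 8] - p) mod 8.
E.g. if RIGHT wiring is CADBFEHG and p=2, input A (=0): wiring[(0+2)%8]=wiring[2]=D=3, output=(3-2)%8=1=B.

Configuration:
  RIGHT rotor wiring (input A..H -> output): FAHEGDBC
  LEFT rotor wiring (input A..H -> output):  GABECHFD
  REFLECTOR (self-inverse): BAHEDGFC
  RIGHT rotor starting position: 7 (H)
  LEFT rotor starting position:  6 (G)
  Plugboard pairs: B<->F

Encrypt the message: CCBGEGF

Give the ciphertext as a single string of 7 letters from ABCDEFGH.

Answer: DGACGFC

Derivation:
Char 1 ('C'): step: R->0, L->7 (L advanced); C->plug->C->R->H->L->G->refl->F->L'->E->R'->D->plug->D
Char 2 ('C'): step: R->1, L=7; C->plug->C->R->D->L->C->refl->H->L'->B->R'->G->plug->G
Char 3 ('B'): step: R->2, L=7; B->plug->F->R->A->L->E->refl->D->L'->F->R'->A->plug->A
Char 4 ('G'): step: R->3, L=7; G->plug->G->R->F->L->D->refl->E->L'->A->R'->C->plug->C
Char 5 ('E'): step: R->4, L=7; E->plug->E->R->B->L->H->refl->C->L'->D->R'->G->plug->G
Char 6 ('G'): step: R->5, L=7; G->plug->G->R->H->L->G->refl->F->L'->E->R'->B->plug->F
Char 7 ('F'): step: R->6, L=7; F->plug->B->R->E->L->F->refl->G->L'->H->R'->C->plug->C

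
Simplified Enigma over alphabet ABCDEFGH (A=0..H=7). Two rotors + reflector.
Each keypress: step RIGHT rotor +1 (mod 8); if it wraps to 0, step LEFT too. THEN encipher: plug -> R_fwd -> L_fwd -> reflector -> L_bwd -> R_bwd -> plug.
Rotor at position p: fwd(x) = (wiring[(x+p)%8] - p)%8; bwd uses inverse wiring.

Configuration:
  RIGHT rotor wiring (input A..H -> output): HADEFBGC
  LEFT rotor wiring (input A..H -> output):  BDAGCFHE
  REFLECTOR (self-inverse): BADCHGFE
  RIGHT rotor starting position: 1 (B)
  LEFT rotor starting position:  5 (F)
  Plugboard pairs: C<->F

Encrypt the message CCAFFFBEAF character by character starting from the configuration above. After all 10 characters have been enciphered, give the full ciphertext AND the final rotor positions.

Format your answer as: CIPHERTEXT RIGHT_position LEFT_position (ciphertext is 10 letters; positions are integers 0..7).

Char 1 ('C'): step: R->2, L=5; C->plug->F->R->A->L->A->refl->B->L'->G->R'->H->plug->H
Char 2 ('C'): step: R->3, L=5; C->plug->F->R->E->L->G->refl->F->L'->H->R'->E->plug->E
Char 3 ('A'): step: R->4, L=5; A->plug->A->R->B->L->C->refl->D->L'->F->R'->B->plug->B
Char 4 ('F'): step: R->5, L=5; F->plug->C->R->F->L->D->refl->C->L'->B->R'->B->plug->B
Char 5 ('F'): step: R->6, L=5; F->plug->C->R->B->L->C->refl->D->L'->F->R'->E->plug->E
Char 6 ('F'): step: R->7, L=5; F->plug->C->R->B->L->C->refl->D->L'->F->R'->E->plug->E
Char 7 ('B'): step: R->0, L->6 (L advanced); B->plug->B->R->A->L->B->refl->A->L'->F->R'->E->plug->E
Char 8 ('E'): step: R->1, L=6; E->plug->E->R->A->L->B->refl->A->L'->F->R'->F->plug->C
Char 9 ('A'): step: R->2, L=6; A->plug->A->R->B->L->G->refl->F->L'->D->R'->C->plug->F
Char 10 ('F'): step: R->3, L=6; F->plug->C->R->G->L->E->refl->H->L'->H->R'->E->plug->E
Final: ciphertext=HEBBEEECFE, RIGHT=3, LEFT=6

Answer: HEBBEEECFE 3 6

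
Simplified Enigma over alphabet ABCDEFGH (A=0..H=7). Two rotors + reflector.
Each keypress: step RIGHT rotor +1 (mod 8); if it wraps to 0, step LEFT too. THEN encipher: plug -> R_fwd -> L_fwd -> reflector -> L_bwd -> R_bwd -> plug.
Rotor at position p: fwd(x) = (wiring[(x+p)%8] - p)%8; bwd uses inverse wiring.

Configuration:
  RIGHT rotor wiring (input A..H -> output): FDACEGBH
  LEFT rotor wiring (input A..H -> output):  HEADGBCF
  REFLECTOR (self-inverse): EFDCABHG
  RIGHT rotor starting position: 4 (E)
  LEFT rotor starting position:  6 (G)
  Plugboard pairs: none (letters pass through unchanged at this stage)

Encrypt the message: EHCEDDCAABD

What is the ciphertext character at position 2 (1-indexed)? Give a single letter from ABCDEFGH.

Char 1 ('E'): step: R->5, L=6; E->plug->E->R->G->L->A->refl->E->L'->A->R'->D->plug->D
Char 2 ('H'): step: R->6, L=6; H->plug->H->R->A->L->E->refl->A->L'->G->R'->G->plug->G

G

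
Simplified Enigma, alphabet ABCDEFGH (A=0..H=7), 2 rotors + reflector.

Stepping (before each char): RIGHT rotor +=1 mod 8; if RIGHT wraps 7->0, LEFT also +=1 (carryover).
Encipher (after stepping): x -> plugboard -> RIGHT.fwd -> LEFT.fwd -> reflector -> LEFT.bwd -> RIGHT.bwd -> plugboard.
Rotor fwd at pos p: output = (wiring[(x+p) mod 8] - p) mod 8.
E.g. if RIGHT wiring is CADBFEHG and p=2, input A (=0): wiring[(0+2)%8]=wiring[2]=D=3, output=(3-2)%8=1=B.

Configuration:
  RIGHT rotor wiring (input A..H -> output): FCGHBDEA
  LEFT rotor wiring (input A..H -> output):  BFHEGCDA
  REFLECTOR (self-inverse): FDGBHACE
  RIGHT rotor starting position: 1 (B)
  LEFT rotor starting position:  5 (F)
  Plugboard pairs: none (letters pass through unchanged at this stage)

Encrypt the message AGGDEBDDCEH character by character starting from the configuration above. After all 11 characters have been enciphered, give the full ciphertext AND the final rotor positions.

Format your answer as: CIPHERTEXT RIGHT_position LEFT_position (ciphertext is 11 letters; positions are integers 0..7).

Answer: HFBHDCFCGDB 4 6

Derivation:
Char 1 ('A'): step: R->2, L=5; A->plug->A->R->E->L->A->refl->F->L'->A->R'->H->plug->H
Char 2 ('G'): step: R->3, L=5; G->plug->G->R->H->L->B->refl->D->L'->C->R'->F->plug->F
Char 3 ('G'): step: R->4, L=5; G->plug->G->R->C->L->D->refl->B->L'->H->R'->B->plug->B
Char 4 ('D'): step: R->5, L=5; D->plug->D->R->A->L->F->refl->A->L'->E->R'->H->plug->H
Char 5 ('E'): step: R->6, L=5; E->plug->E->R->A->L->F->refl->A->L'->E->R'->D->plug->D
Char 6 ('B'): step: R->7, L=5; B->plug->B->R->G->L->H->refl->E->L'->D->R'->C->plug->C
Char 7 ('D'): step: R->0, L->6 (L advanced); D->plug->D->R->H->L->E->refl->H->L'->D->R'->F->plug->F
Char 8 ('D'): step: R->1, L=6; D->plug->D->R->A->L->F->refl->A->L'->G->R'->C->plug->C
Char 9 ('C'): step: R->2, L=6; C->plug->C->R->H->L->E->refl->H->L'->D->R'->G->plug->G
Char 10 ('E'): step: R->3, L=6; E->plug->E->R->F->L->G->refl->C->L'->B->R'->D->plug->D
Char 11 ('H'): step: R->4, L=6; H->plug->H->R->D->L->H->refl->E->L'->H->R'->B->plug->B
Final: ciphertext=HFBHDCFCGDB, RIGHT=4, LEFT=6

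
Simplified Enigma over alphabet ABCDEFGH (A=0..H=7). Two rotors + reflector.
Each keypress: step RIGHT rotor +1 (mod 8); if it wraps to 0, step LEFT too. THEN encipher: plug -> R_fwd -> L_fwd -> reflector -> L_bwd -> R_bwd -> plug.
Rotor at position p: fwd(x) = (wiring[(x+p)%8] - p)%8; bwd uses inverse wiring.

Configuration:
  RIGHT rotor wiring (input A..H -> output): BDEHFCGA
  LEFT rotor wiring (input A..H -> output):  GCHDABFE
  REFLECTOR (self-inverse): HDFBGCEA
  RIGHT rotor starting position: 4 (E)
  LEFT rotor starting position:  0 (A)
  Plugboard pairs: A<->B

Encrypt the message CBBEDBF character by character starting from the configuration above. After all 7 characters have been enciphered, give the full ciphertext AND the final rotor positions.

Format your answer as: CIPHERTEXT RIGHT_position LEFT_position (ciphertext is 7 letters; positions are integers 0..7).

Char 1 ('C'): step: R->5, L=0; C->plug->C->R->D->L->D->refl->B->L'->F->R'->A->plug->B
Char 2 ('B'): step: R->6, L=0; B->plug->A->R->A->L->G->refl->E->L'->H->R'->G->plug->G
Char 3 ('B'): step: R->7, L=0; B->plug->A->R->B->L->C->refl->F->L'->G->R'->F->plug->F
Char 4 ('E'): step: R->0, L->1 (L advanced); E->plug->E->R->F->L->E->refl->G->L'->B->R'->A->plug->B
Char 5 ('D'): step: R->1, L=1; D->plug->D->R->E->L->A->refl->H->L'->D->R'->B->plug->A
Char 6 ('B'): step: R->2, L=1; B->plug->A->R->C->L->C->refl->F->L'->H->R'->G->plug->G
Char 7 ('F'): step: R->3, L=1; F->plug->F->R->G->L->D->refl->B->L'->A->R'->G->plug->G
Final: ciphertext=BGFBAGG, RIGHT=3, LEFT=1

Answer: BGFBAGG 3 1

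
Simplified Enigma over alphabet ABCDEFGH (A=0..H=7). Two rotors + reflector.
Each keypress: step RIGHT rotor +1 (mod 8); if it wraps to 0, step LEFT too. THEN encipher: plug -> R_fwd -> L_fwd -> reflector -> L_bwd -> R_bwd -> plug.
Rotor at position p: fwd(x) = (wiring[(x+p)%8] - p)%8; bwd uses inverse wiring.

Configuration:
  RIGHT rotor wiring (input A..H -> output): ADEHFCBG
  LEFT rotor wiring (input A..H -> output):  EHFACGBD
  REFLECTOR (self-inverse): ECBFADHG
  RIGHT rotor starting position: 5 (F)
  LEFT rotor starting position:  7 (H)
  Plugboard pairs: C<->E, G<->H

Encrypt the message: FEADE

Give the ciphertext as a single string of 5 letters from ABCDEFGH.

Char 1 ('F'): step: R->6, L=7; F->plug->F->R->B->L->F->refl->D->L'->F->R'->D->plug->D
Char 2 ('E'): step: R->7, L=7; E->plug->C->R->E->L->B->refl->C->L'->H->R'->A->plug->A
Char 3 ('A'): step: R->0, L->0 (L advanced); A->plug->A->R->A->L->E->refl->A->L'->D->R'->B->plug->B
Char 4 ('D'): step: R->1, L=0; D->plug->D->R->E->L->C->refl->B->L'->G->R'->C->plug->E
Char 5 ('E'): step: R->2, L=0; E->plug->C->R->D->L->A->refl->E->L'->A->R'->D->plug->D

Answer: DABED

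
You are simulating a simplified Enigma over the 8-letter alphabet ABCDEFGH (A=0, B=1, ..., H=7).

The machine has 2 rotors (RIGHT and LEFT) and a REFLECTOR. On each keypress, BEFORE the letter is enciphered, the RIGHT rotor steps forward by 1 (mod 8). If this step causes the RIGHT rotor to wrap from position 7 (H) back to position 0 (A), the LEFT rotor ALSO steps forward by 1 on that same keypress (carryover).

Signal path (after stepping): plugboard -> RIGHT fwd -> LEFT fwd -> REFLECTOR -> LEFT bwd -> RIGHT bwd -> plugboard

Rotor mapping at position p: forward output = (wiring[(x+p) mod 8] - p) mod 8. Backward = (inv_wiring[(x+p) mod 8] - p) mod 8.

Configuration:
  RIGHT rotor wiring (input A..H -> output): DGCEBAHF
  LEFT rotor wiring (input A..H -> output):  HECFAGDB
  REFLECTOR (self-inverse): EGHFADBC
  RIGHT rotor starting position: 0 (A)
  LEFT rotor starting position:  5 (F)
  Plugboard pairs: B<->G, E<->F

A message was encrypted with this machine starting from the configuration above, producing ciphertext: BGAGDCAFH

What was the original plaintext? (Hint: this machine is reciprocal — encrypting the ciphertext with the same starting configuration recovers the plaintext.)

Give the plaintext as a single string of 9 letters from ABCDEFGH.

Char 1 ('B'): step: R->1, L=5; B->plug->G->R->E->L->H->refl->C->L'->D->R'->C->plug->C
Char 2 ('G'): step: R->2, L=5; G->plug->B->R->C->L->E->refl->A->L'->G->R'->D->plug->D
Char 3 ('A'): step: R->3, L=5; A->plug->A->R->B->L->G->refl->B->L'->A->R'->F->plug->E
Char 4 ('G'): step: R->4, L=5; G->plug->B->R->E->L->H->refl->C->L'->D->R'->C->plug->C
Char 5 ('D'): step: R->5, L=5; D->plug->D->R->G->L->A->refl->E->L'->C->R'->B->plug->G
Char 6 ('C'): step: R->6, L=5; C->plug->C->R->F->L->F->refl->D->L'->H->R'->B->plug->G
Char 7 ('A'): step: R->7, L=5; A->plug->A->R->G->L->A->refl->E->L'->C->R'->F->plug->E
Char 8 ('F'): step: R->0, L->6 (L advanced); F->plug->E->R->B->L->D->refl->F->L'->A->R'->F->plug->E
Char 9 ('H'): step: R->1, L=6; H->plug->H->R->C->L->B->refl->G->L'->D->R'->C->plug->C

Answer: CDECGGEEC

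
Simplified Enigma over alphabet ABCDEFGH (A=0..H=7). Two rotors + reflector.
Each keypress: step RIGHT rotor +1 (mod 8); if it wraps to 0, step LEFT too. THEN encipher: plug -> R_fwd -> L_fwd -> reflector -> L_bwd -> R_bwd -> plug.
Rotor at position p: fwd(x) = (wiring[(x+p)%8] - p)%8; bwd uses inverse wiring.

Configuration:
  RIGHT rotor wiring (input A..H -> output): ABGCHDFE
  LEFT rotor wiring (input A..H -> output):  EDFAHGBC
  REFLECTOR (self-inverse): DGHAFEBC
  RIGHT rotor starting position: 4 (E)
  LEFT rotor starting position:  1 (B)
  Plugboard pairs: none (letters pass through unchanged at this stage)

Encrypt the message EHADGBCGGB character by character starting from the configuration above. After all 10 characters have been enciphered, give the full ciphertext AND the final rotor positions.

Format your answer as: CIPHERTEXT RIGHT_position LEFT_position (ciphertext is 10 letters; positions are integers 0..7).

Char 1 ('E'): step: R->5, L=1; E->plug->E->R->E->L->F->refl->E->L'->B->R'->F->plug->F
Char 2 ('H'): step: R->6, L=1; H->plug->H->R->F->L->A->refl->D->L'->H->R'->A->plug->A
Char 3 ('A'): step: R->7, L=1; A->plug->A->R->F->L->A->refl->D->L'->H->R'->D->plug->D
Char 4 ('D'): step: R->0, L->2 (L advanced); D->plug->D->R->C->L->F->refl->E->L'->D->R'->F->plug->F
Char 5 ('G'): step: R->1, L=2; G->plug->G->R->D->L->E->refl->F->L'->C->R'->E->plug->E
Char 6 ('B'): step: R->2, L=2; B->plug->B->R->A->L->D->refl->A->L'->F->R'->C->plug->C
Char 7 ('C'): step: R->3, L=2; C->plug->C->R->A->L->D->refl->A->L'->F->R'->F->plug->F
Char 8 ('G'): step: R->4, L=2; G->plug->G->R->C->L->F->refl->E->L'->D->R'->A->plug->A
Char 9 ('G'): step: R->5, L=2; G->plug->G->R->F->L->A->refl->D->L'->A->R'->B->plug->B
Char 10 ('B'): step: R->6, L=2; B->plug->B->R->G->L->C->refl->H->L'->E->R'->F->plug->F
Final: ciphertext=FADFECFABF, RIGHT=6, LEFT=2

Answer: FADFECFABF 6 2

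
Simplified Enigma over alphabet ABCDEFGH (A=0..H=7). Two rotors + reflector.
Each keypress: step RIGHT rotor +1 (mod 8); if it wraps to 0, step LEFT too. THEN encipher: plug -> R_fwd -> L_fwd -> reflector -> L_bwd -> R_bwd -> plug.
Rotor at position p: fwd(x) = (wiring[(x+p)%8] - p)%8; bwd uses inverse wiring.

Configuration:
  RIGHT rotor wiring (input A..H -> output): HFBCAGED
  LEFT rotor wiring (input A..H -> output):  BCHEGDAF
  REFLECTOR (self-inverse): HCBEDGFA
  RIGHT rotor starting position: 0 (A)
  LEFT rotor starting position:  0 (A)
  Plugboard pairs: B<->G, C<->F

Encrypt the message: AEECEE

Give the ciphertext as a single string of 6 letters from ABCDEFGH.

Answer: DFDFAG

Derivation:
Char 1 ('A'): step: R->1, L=0; A->plug->A->R->E->L->G->refl->F->L'->H->R'->D->plug->D
Char 2 ('E'): step: R->2, L=0; E->plug->E->R->C->L->H->refl->A->L'->G->R'->C->plug->F
Char 3 ('E'): step: R->3, L=0; E->plug->E->R->A->L->B->refl->C->L'->B->R'->D->plug->D
Char 4 ('C'): step: R->4, L=0; C->plug->F->R->B->L->C->refl->B->L'->A->R'->C->plug->F
Char 5 ('E'): step: R->5, L=0; E->plug->E->R->A->L->B->refl->C->L'->B->R'->A->plug->A
Char 6 ('E'): step: R->6, L=0; E->plug->E->R->D->L->E->refl->D->L'->F->R'->B->plug->G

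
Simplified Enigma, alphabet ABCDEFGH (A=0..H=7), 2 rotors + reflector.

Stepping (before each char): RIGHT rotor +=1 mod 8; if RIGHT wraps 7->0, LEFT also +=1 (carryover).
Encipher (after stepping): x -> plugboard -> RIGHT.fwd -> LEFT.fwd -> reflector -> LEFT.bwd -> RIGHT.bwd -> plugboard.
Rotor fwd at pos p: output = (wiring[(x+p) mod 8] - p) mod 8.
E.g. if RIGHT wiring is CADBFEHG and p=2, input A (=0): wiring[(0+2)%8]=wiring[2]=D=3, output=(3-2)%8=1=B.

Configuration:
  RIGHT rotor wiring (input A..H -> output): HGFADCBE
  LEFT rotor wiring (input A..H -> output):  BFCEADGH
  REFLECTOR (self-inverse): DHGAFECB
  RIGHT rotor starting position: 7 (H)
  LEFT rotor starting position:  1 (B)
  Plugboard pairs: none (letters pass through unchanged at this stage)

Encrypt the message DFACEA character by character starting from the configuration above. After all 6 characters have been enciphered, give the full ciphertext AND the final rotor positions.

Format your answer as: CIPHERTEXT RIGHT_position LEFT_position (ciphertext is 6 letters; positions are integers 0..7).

Answer: ACBBBB 5 2

Derivation:
Char 1 ('D'): step: R->0, L->2 (L advanced); D->plug->D->R->A->L->A->refl->D->L'->H->R'->A->plug->A
Char 2 ('F'): step: R->1, L=2; F->plug->F->R->A->L->A->refl->D->L'->H->R'->C->plug->C
Char 3 ('A'): step: R->2, L=2; A->plug->A->R->D->L->B->refl->H->L'->G->R'->B->plug->B
Char 4 ('C'): step: R->3, L=2; C->plug->C->R->H->L->D->refl->A->L'->A->R'->B->plug->B
Char 5 ('E'): step: R->4, L=2; E->plug->E->R->D->L->B->refl->H->L'->G->R'->B->plug->B
Char 6 ('A'): step: R->5, L=2; A->plug->A->R->F->L->F->refl->E->L'->E->R'->B->plug->B
Final: ciphertext=ACBBBB, RIGHT=5, LEFT=2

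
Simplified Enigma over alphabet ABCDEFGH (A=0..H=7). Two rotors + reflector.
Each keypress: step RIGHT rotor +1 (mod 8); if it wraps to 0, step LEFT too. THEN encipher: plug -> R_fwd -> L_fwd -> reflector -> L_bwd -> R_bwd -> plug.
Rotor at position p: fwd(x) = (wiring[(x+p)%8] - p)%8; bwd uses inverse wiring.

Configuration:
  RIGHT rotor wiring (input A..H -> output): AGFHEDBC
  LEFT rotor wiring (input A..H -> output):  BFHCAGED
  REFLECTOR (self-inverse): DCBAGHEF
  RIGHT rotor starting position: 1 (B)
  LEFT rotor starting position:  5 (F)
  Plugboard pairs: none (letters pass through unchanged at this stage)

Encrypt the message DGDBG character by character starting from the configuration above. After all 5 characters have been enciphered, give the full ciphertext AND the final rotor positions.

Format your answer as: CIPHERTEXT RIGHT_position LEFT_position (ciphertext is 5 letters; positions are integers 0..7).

Answer: GHGHF 6 5

Derivation:
Char 1 ('D'): step: R->2, L=5; D->plug->D->R->B->L->H->refl->F->L'->G->R'->G->plug->G
Char 2 ('G'): step: R->3, L=5; G->plug->G->R->D->L->E->refl->G->L'->C->R'->H->plug->H
Char 3 ('D'): step: R->4, L=5; D->plug->D->R->G->L->F->refl->H->L'->B->R'->G->plug->G
Char 4 ('B'): step: R->5, L=5; B->plug->B->R->E->L->A->refl->D->L'->H->R'->H->plug->H
Char 5 ('G'): step: R->6, L=5; G->plug->G->R->G->L->F->refl->H->L'->B->R'->F->plug->F
Final: ciphertext=GHGHF, RIGHT=6, LEFT=5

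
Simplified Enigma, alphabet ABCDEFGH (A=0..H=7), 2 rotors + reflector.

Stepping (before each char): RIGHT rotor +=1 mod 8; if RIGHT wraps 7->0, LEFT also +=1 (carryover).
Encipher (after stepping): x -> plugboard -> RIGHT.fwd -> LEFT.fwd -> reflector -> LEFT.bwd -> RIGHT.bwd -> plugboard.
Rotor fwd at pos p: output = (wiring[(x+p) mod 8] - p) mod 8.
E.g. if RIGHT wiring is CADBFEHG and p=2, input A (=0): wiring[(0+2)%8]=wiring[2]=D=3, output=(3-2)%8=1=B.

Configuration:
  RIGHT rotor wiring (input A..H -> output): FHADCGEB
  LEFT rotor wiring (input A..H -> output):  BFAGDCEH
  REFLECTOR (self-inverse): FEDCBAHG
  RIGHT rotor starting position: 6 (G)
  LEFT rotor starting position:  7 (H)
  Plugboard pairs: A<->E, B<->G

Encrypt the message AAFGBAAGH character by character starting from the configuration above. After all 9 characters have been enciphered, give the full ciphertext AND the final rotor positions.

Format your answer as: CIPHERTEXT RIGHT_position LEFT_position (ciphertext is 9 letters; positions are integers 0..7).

Answer: EHGAHGECA 7 0

Derivation:
Char 1 ('A'): step: R->7, L=7; A->plug->E->R->E->L->H->refl->G->L'->C->R'->A->plug->E
Char 2 ('A'): step: R->0, L->0 (L advanced); A->plug->E->R->C->L->A->refl->F->L'->B->R'->H->plug->H
Char 3 ('F'): step: R->1, L=0; F->plug->F->R->D->L->G->refl->H->L'->H->R'->B->plug->G
Char 4 ('G'): step: R->2, L=0; G->plug->B->R->B->L->F->refl->A->L'->C->R'->E->plug->A
Char 5 ('B'): step: R->3, L=0; B->plug->G->R->E->L->D->refl->C->L'->F->R'->H->plug->H
Char 6 ('A'): step: R->4, L=0; A->plug->E->R->B->L->F->refl->A->L'->C->R'->B->plug->G
Char 7 ('A'): step: R->5, L=0; A->plug->E->R->C->L->A->refl->F->L'->B->R'->A->plug->E
Char 8 ('G'): step: R->6, L=0; G->plug->B->R->D->L->G->refl->H->L'->H->R'->C->plug->C
Char 9 ('H'): step: R->7, L=0; H->plug->H->R->F->L->C->refl->D->L'->E->R'->E->plug->A
Final: ciphertext=EHGAHGECA, RIGHT=7, LEFT=0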